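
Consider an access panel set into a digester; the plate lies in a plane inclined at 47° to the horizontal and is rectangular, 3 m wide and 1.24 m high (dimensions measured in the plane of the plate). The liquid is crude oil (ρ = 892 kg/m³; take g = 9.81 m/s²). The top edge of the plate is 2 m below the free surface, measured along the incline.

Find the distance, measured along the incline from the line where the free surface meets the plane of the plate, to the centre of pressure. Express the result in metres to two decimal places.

γ = ρg = 892 × 9.81 / 1000 = 8.75052 kN/m³.
Let θ = 47° be the plate's angle to the horizontal; measure y along the incline from where the plane meets the free surface. Vertical depth h = y·sinθ with sinθ = 0.731354.
The centroid lies 1.24/2 = 0.62 m below the top edge, so y_c = 2 + 0.62 = 2.62 m and h_c = 2.62 × 0.731354 = 1.91615 m.
A = 3 × 1.24 = 3.72 m².
Resultant F = γ·h_c·A = 8.75052 × 1.91615 × 3.72 = 62.3744 kN.
I_c = b·h³/12 = 3 × 1.24³/12 = 0.476656 m⁴.
Centre of pressure: y_p = y_c + I_c/(y_c·A) = 2.62 + 0.476656/(2.62 × 3.72) = 2.62 + 0.0489059 = 2.66891 m along the plane.

y_p = 2.67 m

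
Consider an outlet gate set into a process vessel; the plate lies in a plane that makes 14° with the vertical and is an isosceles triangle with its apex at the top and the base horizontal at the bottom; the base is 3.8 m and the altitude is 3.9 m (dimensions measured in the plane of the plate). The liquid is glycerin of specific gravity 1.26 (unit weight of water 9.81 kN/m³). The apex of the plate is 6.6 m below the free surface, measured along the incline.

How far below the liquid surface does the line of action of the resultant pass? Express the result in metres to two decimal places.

h_p = 9.02 m

γ = 1.26 × 9.81 = 12.3606 kN/m³.
The plate makes 14° with the vertical, i.e. θ = 90° − 14° = 76° to the horizontal. Measuring y along the incline from the free-surface line, vertical depth h = y·sinθ with sinθ = 0.970296.
With the apex up, the centroid sits 2h/3 = 2 × 3.9/3 = 2.6 m below the apex, so y_c = 6.6 + 2.6 = 9.2 m and h_c = 9.2 × 0.970296 = 8.92672 m.
A = ½ × 3.8 × 3.9 = 7.41 m².
Resultant F = γ·h_c·A = 12.3606 × 8.92672 × 7.41 = 817.617 kN.
I_c = b·h³/36 = 3.8 × 3.9³/36 = 6.26145 m⁴.
Centre of pressure: y_p = y_c + I_c/(y_c·A) = 9.2 + 6.26145/(9.2 × 7.41) = 9.2 + 0.0918478 = 9.29185 m along the plane.
Vertically, h_p = y_p·sinθ = 9.29185 × 0.970296 = 9.01584 m.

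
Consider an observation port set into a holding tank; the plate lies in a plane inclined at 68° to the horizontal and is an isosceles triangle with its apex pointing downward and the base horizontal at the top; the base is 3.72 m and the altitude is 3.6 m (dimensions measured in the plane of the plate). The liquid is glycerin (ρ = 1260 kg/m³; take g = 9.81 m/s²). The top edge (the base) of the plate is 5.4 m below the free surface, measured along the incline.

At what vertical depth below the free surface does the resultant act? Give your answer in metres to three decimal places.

h_p = 6.221 m

γ = ρg = 1260 × 9.81 / 1000 = 12.3606 kN/m³.
Let θ = 68° be the plate's angle to the horizontal; measure y along the incline from where the plane meets the free surface. Vertical depth h = y·sinθ with sinθ = 0.927184.
With the apex down, the centroid sits h/3 = 3.6/3 = 1.2 m below the base (the top edge), so y_c = 5.4 + 1.2 = 6.6 m and h_c = 6.6 × 0.927184 = 6.11941 m.
A = ½ × 3.72 × 3.6 = 6.696 m².
Resultant F = γ·h_c·A = 12.3606 × 6.11941 × 6.696 = 506.483 kN.
I_c = b·h³/36 = 3.72 × 3.6³/36 = 4.82112 m⁴.
Centre of pressure: y_p = y_c + I_c/(y_c·A) = 6.6 + 4.82112/(6.6 × 6.696) = 6.6 + 0.109091 = 6.70909 m along the plane.
Vertically, h_p = y_p·sinθ = 6.70909 × 0.927184 = 6.22056 m.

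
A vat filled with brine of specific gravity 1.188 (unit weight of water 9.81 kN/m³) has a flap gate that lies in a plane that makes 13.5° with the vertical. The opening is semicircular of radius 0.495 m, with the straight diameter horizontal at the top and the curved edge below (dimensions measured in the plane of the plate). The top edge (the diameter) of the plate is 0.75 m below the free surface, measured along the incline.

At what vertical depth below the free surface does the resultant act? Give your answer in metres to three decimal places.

h_p = 0.951 m

γ = 1.188 × 9.81 = 11.65428 kN/m³.
The plate makes 13.5° with the vertical, i.e. θ = 90° − 13.5° = 76.5° to the horizontal. Measuring y along the incline from the free-surface line, vertical depth h = y·sinθ with sinθ = 0.972370.
The centroid of a semicircle lies 4r/(3π) = 0.210085 m from the diameter, here below the top edge, so y_c = 0.75 + 0.210085 = 0.960085 m and h_c = 0.960085 × 0.972370 = 0.933558 m.
A = πr²/2 = π × 0.495²/2 = 0.384884 m².
Resultant F = γ·h_c·A = 11.65428 × 0.933558 × 0.384884 = 4.18752 kN.
I_c = (π/8 − 8/(9π))·r⁴ = 0.109757 × 0.495⁴ = 0.00658951 m⁴.
Centre of pressure: y_p = y_c + I_c/(y_c·A) = 0.960085 + 0.00658951/(0.960085 × 0.384884) = 0.960085 + 0.0178326 = 0.977918 m along the plane.
Vertically, h_p = y_p·sinθ = 0.977918 × 0.972370 = 0.950898 m.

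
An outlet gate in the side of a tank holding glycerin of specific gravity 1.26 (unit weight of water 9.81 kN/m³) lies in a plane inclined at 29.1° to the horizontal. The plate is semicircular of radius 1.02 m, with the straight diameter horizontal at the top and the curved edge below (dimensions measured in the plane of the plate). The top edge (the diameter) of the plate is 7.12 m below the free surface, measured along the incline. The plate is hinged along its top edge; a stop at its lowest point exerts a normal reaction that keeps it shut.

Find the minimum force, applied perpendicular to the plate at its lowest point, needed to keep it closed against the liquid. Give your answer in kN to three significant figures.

γ = 1.26 × 9.81 = 12.3606 kN/m³.
Let θ = 29.1° be the plate's angle to the horizontal; measure y along the incline from where the plane meets the free surface. Vertical depth h = y·sinθ with sinθ = 0.486335.
The centroid of a semicircle lies 4r/(3π) = 0.432901 m from the diameter, here below the top edge, so y_c = 7.12 + 0.432901 = 7.5529 m and h_c = 7.5529 × 0.486335 = 3.67324 m.
A = πr²/2 = π × 1.02²/2 = 1.63426 m².
Resultant F = γ·h_c·A = 12.3606 × 3.67324 × 1.63426 = 74.201 kN.
I_c = (π/8 − 8/(9π))·r⁴ = 0.109757 × 1.02⁴ = 0.118805 m⁴.
Centre of pressure: y_p = y_c + I_c/(y_c·A) = 7.5529 + 0.118805/(7.5529 × 1.63426) = 7.5529 + 0.00962498 = 7.56252 m along the plane.
The resultant acts 0.432901 + 0.00962498 = 0.442526 m (along the plate) below the hinge at the top edge, so the moment about the hinge is M = F × 0.442526 = 74.201 × 0.442526 = 32.8359 kN·m.
A normal force at the bottom, 1.02 m from the hinge, must supply this moment: P = 32.8359/1.02 = 32.1921 kN.

P ≈ 32.2 kN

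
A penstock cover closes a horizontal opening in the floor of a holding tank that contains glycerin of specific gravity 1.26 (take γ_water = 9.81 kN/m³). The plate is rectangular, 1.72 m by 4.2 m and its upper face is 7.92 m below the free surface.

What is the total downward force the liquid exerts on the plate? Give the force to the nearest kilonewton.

F ≈ 707 kN

γ = 1.26 × 9.81 = 12.3606 kN/m³.
The plate is horizontal, so pressure is uniform at p = γ·h = 12.3606 × 7.92 = 97.896 kN/m².
A = 1.72 × 4.2 = 7.224 m².
F = p·A = 97.896 × 7.224 = 707.201 kN.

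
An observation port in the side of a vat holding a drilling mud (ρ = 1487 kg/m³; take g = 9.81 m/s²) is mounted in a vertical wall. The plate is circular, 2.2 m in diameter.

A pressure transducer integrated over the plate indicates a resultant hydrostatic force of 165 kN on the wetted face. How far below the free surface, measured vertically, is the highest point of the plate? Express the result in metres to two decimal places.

d_top ≈ 1.88 m

γ = ρg = 1487 × 9.81 / 1000 = 14.58747 kN/m³.
A = π(1.1)² = 3.80133 m².
From F = γ·h_c·A, the centroid depth is h_c = 165/(14.58747 × 3.80133) = 2.97556 m.
The centroid is at the centre, 1.1 m below the top of the plate, so the highest point sits at h_top = 2.97556 − 1.1 = 1.87556 m below the surface.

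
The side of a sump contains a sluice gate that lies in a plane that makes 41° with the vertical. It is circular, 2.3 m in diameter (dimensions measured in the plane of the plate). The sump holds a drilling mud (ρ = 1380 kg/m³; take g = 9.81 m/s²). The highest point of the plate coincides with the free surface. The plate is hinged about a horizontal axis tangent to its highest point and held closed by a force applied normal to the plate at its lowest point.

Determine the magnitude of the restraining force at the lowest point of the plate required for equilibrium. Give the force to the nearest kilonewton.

γ = ρg = 1380 × 9.81 / 1000 = 13.5378 kN/m³.
The plate makes 41° with the vertical, i.e. θ = 90° − 41° = 49° to the horizontal. Measuring y along the incline from the free-surface line, vertical depth h = y·sinθ with sinθ = 0.754710.
The centroid is at the centre, 1.15 m below the top of the plate, so y_c = 1.15 m and h_c = 1.15 × 0.754710 = 0.867916 m.
A = π(1.15)² = 4.15476 m².
Resultant F = γ·h_c·A = 13.5378 × 0.867916 × 4.15476 = 48.8171 kN.
I_c = πr⁴/4 = π × 1.15⁴/4 = 1.37367 m⁴.
Centre of pressure: y_p = y_c + I_c/(y_c·A) = 1.15 + 1.37367/(1.15 × 4.15476) = 1.15 + 0.287501 = 1.4375 m along the plane.
The resultant acts 1.15 + 0.287501 = 1.4375 m (along the plate) below the hinge at the top edge, so the moment about the hinge is M = F × 1.4375 = 48.8171 × 1.4375 = 70.1746 kN·m.
A normal force at the bottom, 2.3 m from the hinge, must supply this moment: P = 70.1746/2.3 = 30.5107 kN.

P ≈ 31 kN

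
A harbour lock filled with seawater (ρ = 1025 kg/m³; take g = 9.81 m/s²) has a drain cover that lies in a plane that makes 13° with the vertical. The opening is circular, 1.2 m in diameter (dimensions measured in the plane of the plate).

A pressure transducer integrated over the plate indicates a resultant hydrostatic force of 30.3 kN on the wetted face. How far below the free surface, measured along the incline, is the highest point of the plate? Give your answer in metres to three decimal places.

y_top ≈ 2.134 m

γ = ρg = 1025 × 9.81 / 1000 = 10.05525 kN/m³.
A = π(0.6)² = 1.13097 m².
From F = γ·h_c·A, the centroid depth is h_c = 30.3/(10.05525 × 1.13097) = 2.6644 m.
The plate makes 13° with the vertical, i.e. θ = 90° − 13° = 77° to the horizontal. Measuring y along the incline from the free-surface line, vertical depth h = y·sinθ with sinθ = 0.974370.
Along the incline, y_c = h_c/sinθ = 2.6644/0.974370 = 2.73448 m.
The centroid is at the centre, 0.6 m below the top of the plate, so the highest point sits at y_top = 2.73448 − 0.6 = 2.13448 m along the incline.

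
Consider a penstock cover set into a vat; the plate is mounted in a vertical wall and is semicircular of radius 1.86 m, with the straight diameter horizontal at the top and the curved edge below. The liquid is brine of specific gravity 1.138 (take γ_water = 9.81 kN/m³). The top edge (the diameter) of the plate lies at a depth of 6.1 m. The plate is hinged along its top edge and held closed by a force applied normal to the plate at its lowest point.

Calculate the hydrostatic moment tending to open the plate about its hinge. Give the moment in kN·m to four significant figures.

γ = 1.138 × 9.81 = 11.16378 kN/m³.
The centroid of a semicircle lies 4r/(3π) = 0.789409 m from the diameter, here below the top edge, so the centroid depth is h_c = 6.1 + 0.789409 = 6.88941 m.
A = πr²/2 = π × 1.86²/2 = 5.43433 m².
Resultant F = γ·h_c·A = 11.16378 × 6.88941 × 5.43433 = 417.964 kN.
I_c = (π/8 − 8/(9π))·r⁴ = 0.109757 × 1.86⁴ = 1.31366 m⁴.
Centre of pressure: y_p = y_c + I_c/(y_c·A) = 6.88941 + 1.31366/(6.88941 × 5.43433) = 6.88941 + 0.0350877 = 6.9245 m along the plane.
The resultant acts 0.789409 + 0.0350877 = 0.824497 m (along the plate) below the hinge at the top edge, so the moment about the hinge is M = F × 0.824497 = 417.964 × 0.824497 = 344.61 kN·m.

M ≈ 344.6 kN·m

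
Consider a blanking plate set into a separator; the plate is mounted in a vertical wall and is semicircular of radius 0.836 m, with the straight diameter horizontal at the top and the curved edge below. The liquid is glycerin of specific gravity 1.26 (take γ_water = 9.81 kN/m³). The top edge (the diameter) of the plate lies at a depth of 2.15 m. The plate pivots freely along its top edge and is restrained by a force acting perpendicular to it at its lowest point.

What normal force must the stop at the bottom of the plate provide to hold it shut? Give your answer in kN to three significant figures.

γ = 1.26 × 9.81 = 12.3606 kN/m³.
The centroid of a semicircle lies 4r/(3π) = 0.354809 m from the diameter, here below the top edge, so the centroid depth is h_c = 2.15 + 0.354809 = 2.50481 m.
A = πr²/2 = π × 0.836²/2 = 1.09782 m².
Resultant F = γ·h_c·A = 12.3606 × 2.50481 × 1.09782 = 33.9896 kN.
I_c = (π/8 − 8/(9π))·r⁴ = 0.109757 × 0.836⁴ = 0.0536114 m⁴.
Centre of pressure: y_p = y_c + I_c/(y_c·A) = 2.50481 + 0.0536114/(2.50481 × 1.09782) = 2.50481 + 0.0194963 = 2.52431 m along the plane.
The resultant acts 0.354809 + 0.0194963 = 0.374305 m (along the plate) below the hinge at the top edge, so the moment about the hinge is M = F × 0.374305 = 33.9896 × 0.374305 = 12.7225 kN·m.
A normal force at the bottom, 0.836 m from the hinge, must supply this moment: P = 12.7225/0.836 = 15.2183 kN.

P ≈ 15.2 kN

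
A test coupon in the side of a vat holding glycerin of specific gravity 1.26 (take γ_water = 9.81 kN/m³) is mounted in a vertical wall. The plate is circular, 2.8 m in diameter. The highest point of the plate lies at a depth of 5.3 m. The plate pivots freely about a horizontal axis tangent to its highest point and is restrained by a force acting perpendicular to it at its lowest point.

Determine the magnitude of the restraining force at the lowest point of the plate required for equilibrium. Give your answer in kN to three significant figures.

γ = 1.26 × 9.81 = 12.3606 kN/m³.
The centroid is at the centre, 1.4 m below the top of the plate, so the centroid depth is h_c = 5.3 + 1.4 = 6.7 m.
A = π(1.4)² = 6.15752 m².
Resultant F = γ·h_c·A = 12.3606 × 6.7 × 6.15752 = 509.941 kN.
I_c = πr⁴/4 = π × 1.4⁴/4 = 3.01719 m⁴.
Centre of pressure: y_p = y_c + I_c/(y_c·A) = 6.7 + 3.01719/(6.7 × 6.15752) = 6.7 + 0.0731345 = 6.77313 m along the plane.
The resultant acts 1.4 + 0.0731345 = 1.47313 m (along the plate) below the hinge at the top edge, so the moment about the hinge is M = F × 1.47313 = 509.941 × 1.47313 = 751.209 kN·m.
A normal force at the bottom, 2.8 m from the hinge, must supply this moment: P = 751.209/2.8 = 268.289 kN.

P ≈ 268 kN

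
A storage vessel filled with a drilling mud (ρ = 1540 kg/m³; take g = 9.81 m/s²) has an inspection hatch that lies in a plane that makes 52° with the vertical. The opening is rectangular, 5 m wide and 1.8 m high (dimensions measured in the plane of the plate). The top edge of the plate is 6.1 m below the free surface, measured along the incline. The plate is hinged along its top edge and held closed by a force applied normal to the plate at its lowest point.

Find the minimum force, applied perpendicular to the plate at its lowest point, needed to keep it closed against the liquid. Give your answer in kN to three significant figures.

γ = ρg = 1540 × 9.81 / 1000 = 15.1074 kN/m³.
The plate makes 52° with the vertical, i.e. θ = 90° − 52° = 38° to the horizontal. Measuring y along the incline from the free-surface line, vertical depth h = y·sinθ with sinθ = 0.615661.
The centroid lies 1.8/2 = 0.9 m below the top edge, so y_c = 6.1 + 0.9 = 7 m and h_c = 7 × 0.615661 = 4.30963 m.
A = 5 × 1.8 = 9 m².
Resultant F = γ·h_c·A = 15.1074 × 4.30963 × 9 = 585.966 kN.
I_c = b·h³/12 = 5 × 1.8³/12 = 2.43 m⁴.
Centre of pressure: y_p = y_c + I_c/(y_c·A) = 7 + 2.43/(7 × 9) = 7 + 0.0385714 = 7.03857 m along the plane.
The resultant acts 0.9 + 0.0385714 = 0.938571 m (along the plate) below the hinge at the top edge, so the moment about the hinge is M = F × 0.938571 = 585.966 × 0.938571 = 549.971 kN·m.
A normal force at the bottom, 1.8 m from the hinge, must supply this moment: P = 549.971/1.8 = 305.539 kN.

P ≈ 306 kN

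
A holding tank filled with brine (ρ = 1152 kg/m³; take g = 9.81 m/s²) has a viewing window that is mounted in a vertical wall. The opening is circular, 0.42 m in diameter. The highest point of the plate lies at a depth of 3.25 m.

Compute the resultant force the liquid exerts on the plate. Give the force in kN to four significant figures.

γ = ρg = 1152 × 9.81 / 1000 = 11.30112 kN/m³.
The centroid is at the centre, 0.21 m below the top of the plate, so the centroid depth is h_c = 3.25 + 0.21 = 3.46 m.
A = π(0.21)² = 0.138544 m².
Resultant F = γ·h_c·A = 11.30112 × 3.46 × 0.138544 = 5.41733 kN.

F ≈ 5.417 kN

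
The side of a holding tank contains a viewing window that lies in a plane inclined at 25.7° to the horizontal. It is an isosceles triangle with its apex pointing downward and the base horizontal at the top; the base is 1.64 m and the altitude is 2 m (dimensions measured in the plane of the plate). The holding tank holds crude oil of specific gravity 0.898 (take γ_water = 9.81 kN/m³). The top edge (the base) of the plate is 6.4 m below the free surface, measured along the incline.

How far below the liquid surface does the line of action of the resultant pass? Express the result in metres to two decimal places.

γ = 0.898 × 9.81 = 8.80938 kN/m³.
Let θ = 25.7° be the plate's angle to the horizontal; measure y along the incline from where the plane meets the free surface. Vertical depth h = y·sinθ with sinθ = 0.433659.
With the apex down, the centroid sits h/3 = 2/3 = 0.666667 m below the base (the top edge), so y_c = 6.4 + 0.666667 = 7.06667 m and h_c = 7.06667 × 0.433659 = 3.06453 m.
A = ½ × 1.64 × 2 = 1.64 m².
Resultant F = γ·h_c·A = 8.80938 × 3.06453 × 1.64 = 44.2744 kN.
I_c = b·h³/36 = 1.64 × 2³/36 = 0.364444 m⁴.
Centre of pressure: y_p = y_c + I_c/(y_c·A) = 7.06667 + 0.364444/(7.06667 × 1.64) = 7.06667 + 0.0314465 = 7.09812 m along the plane.
Vertically, h_p = y_p·sinθ = 7.09812 × 0.433659 = 3.07816 m.

h_p = 3.08 m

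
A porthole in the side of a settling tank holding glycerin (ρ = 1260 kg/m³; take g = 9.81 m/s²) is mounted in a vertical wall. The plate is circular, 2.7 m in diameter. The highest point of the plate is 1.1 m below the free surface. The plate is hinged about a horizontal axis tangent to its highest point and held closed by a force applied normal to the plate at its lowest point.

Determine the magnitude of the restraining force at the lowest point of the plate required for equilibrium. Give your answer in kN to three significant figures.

γ = ρg = 1260 × 9.81 / 1000 = 12.3606 kN/m³.
The centroid is at the centre, 1.35 m below the top of the plate, so the centroid depth is h_c = 1.1 + 1.35 = 2.45 m.
A = π(1.35)² = 5.72555 m².
Resultant F = γ·h_c·A = 12.3606 × 2.45 × 5.72555 = 173.39 kN.
I_c = πr⁴/4 = π × 1.35⁴/4 = 2.6087 m⁴.
Centre of pressure: y_p = y_c + I_c/(y_c·A) = 2.45 + 2.6087/(2.45 × 5.72555) = 2.45 + 0.185969 = 2.63597 m along the plane.
The resultant acts 1.35 + 0.185969 = 1.53597 m (along the plate) below the hinge at the top edge, so the moment about the hinge is M = F × 1.53597 = 173.39 × 1.53597 = 266.322 kN·m.
A normal force at the bottom, 2.7 m from the hinge, must supply this moment: P = 266.322/2.7 = 98.6378 kN.

P ≈ 98.6 kN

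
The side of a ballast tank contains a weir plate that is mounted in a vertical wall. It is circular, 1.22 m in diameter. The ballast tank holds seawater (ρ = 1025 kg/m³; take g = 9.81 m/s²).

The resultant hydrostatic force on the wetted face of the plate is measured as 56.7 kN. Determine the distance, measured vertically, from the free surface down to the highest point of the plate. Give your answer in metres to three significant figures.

γ = ρg = 1025 × 9.81 / 1000 = 10.05525 kN/m³.
A = π(0.61)² = 1.16899 m².
From F = γ·h_c·A, the centroid depth is h_c = 56.7/(10.05525 × 1.16899) = 4.82369 m.
The centroid is at the centre, 0.61 m below the top of the plate, so the highest point sits at h_top = 4.82369 − 0.61 = 4.21369 m below the surface.

d_top ≈ 4.21 m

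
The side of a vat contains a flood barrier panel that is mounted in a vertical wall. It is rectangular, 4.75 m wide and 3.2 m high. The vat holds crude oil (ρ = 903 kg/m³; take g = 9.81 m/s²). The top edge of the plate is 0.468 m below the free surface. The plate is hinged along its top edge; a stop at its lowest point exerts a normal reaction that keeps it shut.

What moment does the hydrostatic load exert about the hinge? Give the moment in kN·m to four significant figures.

γ = ρg = 903 × 9.81 / 1000 = 8.85843 kN/m³.
The centroid lies 3.2/2 = 1.6 m below the top edge, so the centroid depth is h_c = 0.468 + 1.6 = 2.068 m.
A = 4.75 × 3.2 = 15.2 m².
Resultant F = γ·h_c·A = 8.85843 × 2.068 × 15.2 = 278.452 kN.
I_c = b·h³/12 = 4.75 × 3.2³/12 = 12.9707 m⁴.
Centre of pressure: y_p = y_c + I_c/(y_c·A) = 2.068 + 12.9707/(2.068 × 15.2) = 2.068 + 0.412638 = 2.48064 m along the plane.
The resultant acts 1.6 + 0.412638 = 2.01264 m (along the plate) below the hinge at the top edge, so the moment about the hinge is M = F × 2.01264 = 278.452 × 2.01264 = 560.424 kN·m.

M ≈ 560.4 kN·m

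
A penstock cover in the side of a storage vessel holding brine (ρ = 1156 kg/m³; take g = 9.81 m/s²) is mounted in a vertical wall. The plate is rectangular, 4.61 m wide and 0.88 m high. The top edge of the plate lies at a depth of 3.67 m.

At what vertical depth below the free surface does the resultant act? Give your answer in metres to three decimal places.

h_p = 4.126 m

γ = ρg = 1156 × 9.81 / 1000 = 11.34036 kN/m³.
The centroid lies 0.88/2 = 0.44 m below the top edge, so the centroid depth is h_c = 3.67 + 0.44 = 4.11 m.
A = 4.61 × 0.88 = 4.0568 m².
Resultant F = γ·h_c·A = 11.34036 × 4.11 × 4.0568 = 189.083 kN.
I_c = b·h³/12 = 4.61 × 0.88³/12 = 0.261799 m⁴.
Centre of pressure: y_p = y_c + I_c/(y_c·A) = 4.11 + 0.261799/(4.11 × 4.0568) = 4.11 + 0.0157016 = 4.1257 m along the plane.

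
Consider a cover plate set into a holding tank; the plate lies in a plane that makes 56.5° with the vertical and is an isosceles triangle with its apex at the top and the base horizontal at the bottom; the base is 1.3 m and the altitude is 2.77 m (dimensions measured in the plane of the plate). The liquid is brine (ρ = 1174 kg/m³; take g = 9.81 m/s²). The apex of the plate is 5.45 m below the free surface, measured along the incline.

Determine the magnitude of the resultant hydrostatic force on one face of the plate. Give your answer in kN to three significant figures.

F ≈ 83.5 kN

γ = ρg = 1174 × 9.81 / 1000 = 11.51694 kN/m³.
The plate makes 56.5° with the vertical, i.e. θ = 90° − 56.5° = 33.5° to the horizontal. Measuring y along the incline from the free-surface line, vertical depth h = y·sinθ with sinθ = 0.551937.
With the apex up, the centroid sits 2h/3 = 2 × 2.77/3 = 1.84667 m below the apex, so y_c = 5.45 + 1.84667 = 7.29667 m and h_c = 7.29667 × 0.551937 = 4.0273 m.
A = ½ × 1.3 × 2.77 = 1.8005 m².
Resultant F = γ·h_c·A = 11.51694 × 4.0273 × 1.8005 = 83.5111 kN.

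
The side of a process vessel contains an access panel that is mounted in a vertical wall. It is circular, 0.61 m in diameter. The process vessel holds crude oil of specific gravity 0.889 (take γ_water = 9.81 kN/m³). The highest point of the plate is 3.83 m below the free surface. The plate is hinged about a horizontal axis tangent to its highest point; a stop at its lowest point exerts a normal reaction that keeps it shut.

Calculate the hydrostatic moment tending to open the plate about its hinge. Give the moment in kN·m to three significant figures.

M ≈ 3.27 kN·m

γ = 0.889 × 9.81 = 8.72109 kN/m³.
The centroid is at the centre, 0.305 m below the top of the plate, so the centroid depth is h_c = 3.83 + 0.305 = 4.135 m.
A = π(0.305)² = 0.292247 m².
Resultant F = γ·h_c·A = 8.72109 × 4.135 × 0.292247 = 10.5389 kN.
I_c = πr⁴/4 = π × 0.305⁴/4 = 0.00679656 m⁴.
Centre of pressure: y_p = y_c + I_c/(y_c·A) = 4.135 + 0.00679656/(4.135 × 0.292247) = 4.135 + 0.00562424 = 4.14062 m along the plane.
The resultant acts 0.305 + 0.00562424 = 0.310624 m (along the plate) below the hinge at the top edge, so the moment about the hinge is M = F × 0.310624 = 10.5389 × 0.310624 = 3.27364 kN·m.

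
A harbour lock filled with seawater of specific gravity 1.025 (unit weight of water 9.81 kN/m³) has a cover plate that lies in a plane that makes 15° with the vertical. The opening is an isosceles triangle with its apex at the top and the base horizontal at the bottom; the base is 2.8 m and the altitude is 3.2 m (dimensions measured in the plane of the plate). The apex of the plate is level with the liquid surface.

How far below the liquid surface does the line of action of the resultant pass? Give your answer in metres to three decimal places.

γ = 1.025 × 9.81 = 10.05525 kN/m³.
The plate makes 15° with the vertical, i.e. θ = 90° − 15° = 75° to the horizontal. Measuring y along the incline from the free-surface line, vertical depth h = y·sinθ with sinθ = 0.965926.
With the apex up, the centroid sits 2h/3 = 2 × 3.2/3 = 2.13333 m below the apex, so y_c = 2.13333 m and h_c = 2.13333 × 0.965926 = 2.06064 m.
A = ½ × 2.8 × 3.2 = 4.48 m².
Resultant F = γ·h_c·A = 10.05525 × 2.06064 × 4.48 = 92.8267 kN.
I_c = b·h³/36 = 2.8 × 3.2³/36 = 2.54862 m⁴.
Centre of pressure: y_p = y_c + I_c/(y_c·A) = 2.13333 + 2.54862/(2.13333 × 4.48) = 2.13333 + 0.266667 = 2.4 m along the plane.
Vertically, h_p = y_p·sinθ = 2.4 × 0.965926 = 2.31822 m.

h_p = 2.318 m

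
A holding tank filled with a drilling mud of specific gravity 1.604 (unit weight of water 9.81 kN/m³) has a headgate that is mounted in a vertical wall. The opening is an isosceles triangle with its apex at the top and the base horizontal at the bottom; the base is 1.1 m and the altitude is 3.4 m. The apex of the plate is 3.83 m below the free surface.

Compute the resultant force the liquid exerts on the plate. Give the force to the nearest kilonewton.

γ = 1.604 × 9.81 = 15.73524 kN/m³.
With the apex up, the centroid sits 2h/3 = 2 × 3.4/3 = 2.26667 m below the apex, so the centroid depth is h_c = 3.83 + 2.26667 = 6.09667 m.
A = ½ × 1.1 × 3.4 = 1.87 m².
Resultant F = γ·h_c·A = 15.73524 × 6.09667 × 1.87 = 179.394 kN.

F ≈ 179 kN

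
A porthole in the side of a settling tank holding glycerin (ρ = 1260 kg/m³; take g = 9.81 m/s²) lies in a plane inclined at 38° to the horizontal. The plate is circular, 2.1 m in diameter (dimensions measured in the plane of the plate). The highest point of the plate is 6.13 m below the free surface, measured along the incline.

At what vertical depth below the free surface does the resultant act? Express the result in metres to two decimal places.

h_p = 4.44 m

γ = ρg = 1260 × 9.81 / 1000 = 12.3606 kN/m³.
Let θ = 38° be the plate's angle to the horizontal; measure y along the incline from where the plane meets the free surface. Vertical depth h = y·sinθ with sinθ = 0.615661.
The centroid is at the centre, 1.05 m below the top of the plate, so y_c = 6.13 + 1.05 = 7.18 m and h_c = 7.18 × 0.615661 = 4.42045 m.
A = π(1.05)² = 3.46361 m².
Resultant F = γ·h_c·A = 12.3606 × 4.42045 × 3.46361 = 189.25 kN.
I_c = πr⁴/4 = π × 1.05⁴/4 = 0.954656 m⁴.
Centre of pressure: y_p = y_c + I_c/(y_c·A) = 7.18 + 0.954656/(7.18 × 3.46361) = 7.18 + 0.0383878 = 7.21839 m along the plane.
Vertically, h_p = y_p·sinθ = 7.21839 × 0.615661 = 4.44408 m.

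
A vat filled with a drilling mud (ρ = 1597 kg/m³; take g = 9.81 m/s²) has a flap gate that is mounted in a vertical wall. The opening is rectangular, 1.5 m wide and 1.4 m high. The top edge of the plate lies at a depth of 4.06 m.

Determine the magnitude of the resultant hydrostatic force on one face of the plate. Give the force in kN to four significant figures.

F ≈ 156.6 kN

γ = ρg = 1597 × 9.81 / 1000 = 15.66657 kN/m³.
The centroid lies 1.4/2 = 0.7 m below the top edge, so the centroid depth is h_c = 4.06 + 0.7 = 4.76 m.
A = 1.5 × 1.4 = 2.1 m².
Resultant F = γ·h_c·A = 15.66657 × 4.76 × 2.1 = 156.603 kN.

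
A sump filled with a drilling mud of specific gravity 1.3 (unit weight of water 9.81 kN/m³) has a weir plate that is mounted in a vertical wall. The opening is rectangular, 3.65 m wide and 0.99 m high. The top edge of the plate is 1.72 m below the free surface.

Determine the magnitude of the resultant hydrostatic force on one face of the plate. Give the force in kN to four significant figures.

F ≈ 102.1 kN

γ = 1.3 × 9.81 = 12.753 kN/m³.
The centroid lies 0.99/2 = 0.495 m below the top edge, so the centroid depth is h_c = 1.72 + 0.495 = 2.215 m.
A = 3.65 × 0.99 = 3.6135 m².
Resultant F = γ·h_c·A = 12.753 × 2.215 × 3.6135 = 102.074 kN.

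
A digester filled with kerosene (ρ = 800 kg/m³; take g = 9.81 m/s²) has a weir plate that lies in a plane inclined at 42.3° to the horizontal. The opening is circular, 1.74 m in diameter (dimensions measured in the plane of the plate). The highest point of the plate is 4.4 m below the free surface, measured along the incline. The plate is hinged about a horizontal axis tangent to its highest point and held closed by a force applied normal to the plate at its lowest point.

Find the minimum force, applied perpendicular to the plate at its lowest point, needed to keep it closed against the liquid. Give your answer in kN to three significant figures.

P ≈ 34.5 kN

γ = ρg = 800 × 9.81 / 1000 = 7.848 kN/m³.
Let θ = 42.3° be the plate's angle to the horizontal; measure y along the incline from where the plane meets the free surface. Vertical depth h = y·sinθ with sinθ = 0.673013.
The centroid is at the centre, 0.87 m below the top of the plate, so y_c = 4.4 + 0.87 = 5.27 m and h_c = 5.27 × 0.673013 = 3.54678 m.
A = π(0.87)² = 2.37787 m².
Resultant F = γ·h_c·A = 7.848 × 3.54678 × 2.37787 = 66.1883 kN.
I_c = πr⁴/4 = π × 0.87⁴/4 = 0.449953 m⁴.
Centre of pressure: y_p = y_c + I_c/(y_c·A) = 5.27 + 0.449953/(5.27 × 2.37787) = 5.27 + 0.0359061 = 5.30591 m along the plane.
The resultant acts 0.87 + 0.0359061 = 0.905906 m (along the plate) below the hinge at the top edge, so the moment about the hinge is M = F × 0.905906 = 66.1883 × 0.905906 = 59.9604 kN·m.
A normal force at the bottom, 1.74 m from the hinge, must supply this moment: P = 59.9604/1.74 = 34.46 kN.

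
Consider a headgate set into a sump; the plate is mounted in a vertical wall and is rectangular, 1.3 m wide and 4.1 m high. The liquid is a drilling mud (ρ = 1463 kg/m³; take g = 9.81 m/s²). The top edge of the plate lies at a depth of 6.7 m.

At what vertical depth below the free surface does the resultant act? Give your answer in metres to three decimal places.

γ = ρg = 1463 × 9.81 / 1000 = 14.35203 kN/m³.
The centroid lies 4.1/2 = 2.05 m below the top edge, so the centroid depth is h_c = 6.7 + 2.05 = 8.75 m.
A = 1.3 × 4.1 = 5.33 m².
Resultant F = γ·h_c·A = 14.35203 × 8.75 × 5.33 = 669.343 kN.
I_c = b·h³/12 = 1.3 × 4.1³/12 = 7.46644 m⁴.
Centre of pressure: y_p = y_c + I_c/(y_c·A) = 8.75 + 7.46644/(8.75 × 5.33) = 8.75 + 0.160095 = 8.9101 m along the plane.

h_p = 8.910 m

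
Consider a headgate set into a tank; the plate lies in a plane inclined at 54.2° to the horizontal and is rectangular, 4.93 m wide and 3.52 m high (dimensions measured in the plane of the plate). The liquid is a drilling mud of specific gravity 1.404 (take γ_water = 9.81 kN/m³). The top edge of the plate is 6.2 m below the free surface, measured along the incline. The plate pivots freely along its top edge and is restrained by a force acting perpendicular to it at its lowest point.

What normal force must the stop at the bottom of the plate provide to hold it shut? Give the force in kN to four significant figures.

P ≈ 828.4 kN

γ = 1.404 × 9.81 = 13.77324 kN/m³.
Let θ = 54.2° be the plate's angle to the horizontal; measure y along the incline from where the plane meets the free surface. Vertical depth h = y·sinθ with sinθ = 0.811064.
The centroid lies 3.52/2 = 1.76 m below the top edge, so y_c = 6.2 + 1.76 = 7.96 m and h_c = 7.96 × 0.811064 = 6.45607 m.
A = 4.93 × 3.52 = 17.3536 m².
Resultant F = γ·h_c·A = 13.77324 × 6.45607 × 17.3536 = 1543.1 kN.
I_c = b·h³/12 = 4.93 × 3.52³/12 = 17.9182 m⁴.
Centre of pressure: y_p = y_c + I_c/(y_c·A) = 7.96 + 17.9182/(7.96 × 17.3536) = 7.96 + 0.129715 = 8.08971 m along the plane.
The resultant acts 1.76 + 0.129715 = 1.88972 m (along the plate) below the hinge at the top edge, so the moment about the hinge is M = F × 1.88972 = 1543.1 × 1.88972 = 2916.03 kN·m.
A normal force at the bottom, 3.52 m from the hinge, must supply this moment: P = 2916.03/3.52 = 828.418 kN.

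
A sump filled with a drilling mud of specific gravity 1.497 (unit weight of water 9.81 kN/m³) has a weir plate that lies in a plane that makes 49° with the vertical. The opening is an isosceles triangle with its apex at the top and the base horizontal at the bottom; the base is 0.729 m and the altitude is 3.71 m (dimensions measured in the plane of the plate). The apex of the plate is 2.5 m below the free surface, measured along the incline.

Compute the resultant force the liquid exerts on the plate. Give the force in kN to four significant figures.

γ = 1.497 × 9.81 = 14.68557 kN/m³.
The plate makes 49° with the vertical, i.e. θ = 90° − 49° = 41° to the horizontal. Measuring y along the incline from the free-surface line, vertical depth h = y·sinθ with sinθ = 0.656059.
With the apex up, the centroid sits 2h/3 = 2 × 3.71/3 = 2.47333 m below the apex, so y_c = 2.5 + 2.47333 = 4.97333 m and h_c = 4.97333 × 0.656059 = 3.2628 m.
A = ½ × 0.729 × 3.71 = 1.3523 m².
Resultant F = γ·h_c·A = 14.68557 × 3.2628 × 1.3523 = 64.7969 kN.

F ≈ 64.80 kN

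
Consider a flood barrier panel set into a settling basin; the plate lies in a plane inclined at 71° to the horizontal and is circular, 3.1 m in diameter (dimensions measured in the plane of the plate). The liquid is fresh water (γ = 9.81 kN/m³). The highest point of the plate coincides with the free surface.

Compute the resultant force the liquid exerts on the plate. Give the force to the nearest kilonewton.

F ≈ 109 kN

γ = 9.81 kN/m³.
Let θ = 71° be the plate's angle to the horizontal; measure y along the incline from where the plane meets the free surface. Vertical depth h = y·sinθ with sinθ = 0.945519.
The centroid is at the centre, 1.55 m below the top of the plate, so y_c = 1.55 m and h_c = 1.55 × 0.945519 = 1.46555 m.
A = π(1.55)² = 7.54768 m².
Resultant F = γ·h_c·A = 9.81 × 1.46555 × 7.54768 = 108.513 kN.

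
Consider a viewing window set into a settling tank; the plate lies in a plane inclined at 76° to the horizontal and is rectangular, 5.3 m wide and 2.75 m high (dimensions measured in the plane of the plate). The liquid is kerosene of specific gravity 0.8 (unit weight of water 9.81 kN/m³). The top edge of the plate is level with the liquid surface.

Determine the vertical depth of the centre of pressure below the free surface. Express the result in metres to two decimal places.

γ = 0.8 × 9.81 = 7.848 kN/m³.
Let θ = 76° be the plate's angle to the horizontal; measure y along the incline from where the plane meets the free surface. Vertical depth h = y·sinθ with sinθ = 0.970296.
The centroid lies 2.75/2 = 1.375 m below the top edge, so y_c = 1.375 m and h_c = 1.375 × 0.970296 = 1.33416 m.
A = 5.3 × 2.75 = 14.575 m².
Resultant F = γ·h_c·A = 7.848 × 1.33416 × 14.575 = 152.607 kN.
I_c = b·h³/12 = 5.3 × 2.75³/12 = 9.18529 m⁴.
Centre of pressure: y_p = y_c + I_c/(y_c·A) = 1.375 + 9.18529/(1.375 × 14.575) = 1.375 + 0.458334 = 1.83333 m along the plane.
Vertically, h_p = y_p·sinθ = 1.83333 × 0.970296 = 1.77887 m.

h_p = 1.78 m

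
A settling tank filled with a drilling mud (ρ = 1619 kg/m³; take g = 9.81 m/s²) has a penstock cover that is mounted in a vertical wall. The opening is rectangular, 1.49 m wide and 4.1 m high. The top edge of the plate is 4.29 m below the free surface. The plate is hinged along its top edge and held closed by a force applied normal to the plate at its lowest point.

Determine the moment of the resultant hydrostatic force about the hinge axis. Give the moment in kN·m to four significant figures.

γ = ρg = 1619 × 9.81 / 1000 = 15.88239 kN/m³.
The centroid lies 4.1/2 = 2.05 m below the top edge, so the centroid depth is h_c = 4.29 + 2.05 = 6.34 m.
A = 1.49 × 4.1 = 6.109 m².
Resultant F = γ·h_c·A = 15.88239 × 6.34 × 6.109 = 615.142 kN.
I_c = b·h³/12 = 1.49 × 4.1³/12 = 8.55769 m⁴.
Centre of pressure: y_p = y_c + I_c/(y_c·A) = 6.34 + 8.55769/(6.34 × 6.109) = 6.34 + 0.220952 = 6.56095 m along the plane.
The resultant acts 2.05 + 0.220952 = 2.27095 m (along the plate) below the hinge at the top edge, so the moment about the hinge is M = F × 2.27095 = 615.142 × 2.27095 = 1396.96 kN·m.

M ≈ 1397 kN·m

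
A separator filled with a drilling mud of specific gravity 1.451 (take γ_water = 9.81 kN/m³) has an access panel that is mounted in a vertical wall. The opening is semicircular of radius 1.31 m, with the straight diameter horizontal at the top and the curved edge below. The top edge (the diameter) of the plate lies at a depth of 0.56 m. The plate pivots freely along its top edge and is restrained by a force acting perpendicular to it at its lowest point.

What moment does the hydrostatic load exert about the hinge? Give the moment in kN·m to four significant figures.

M ≈ 28.41 kN·m

γ = 1.451 × 9.81 = 14.23431 kN/m³.
The centroid of a semicircle lies 4r/(3π) = 0.555981 m from the diameter, here below the top edge, so the centroid depth is h_c = 0.56 + 0.555981 = 1.11598 m.
A = πr²/2 = π × 1.31²/2 = 2.69564 m².
Resultant F = γ·h_c·A = 14.23431 × 1.11598 × 2.69564 = 42.8208 kN.
I_c = (π/8 − 8/(9π))·r⁴ = 0.109757 × 1.31⁴ = 0.323234 m⁴.
Centre of pressure: y_p = y_c + I_c/(y_c·A) = 1.11598 + 0.323234/(1.11598 × 2.69564) = 1.11598 + 0.107448 = 1.22343 m along the plane.
The resultant acts 0.555981 + 0.107448 = 0.663429 m (along the plate) below the hinge at the top edge, so the moment about the hinge is M = F × 0.663429 = 42.8208 × 0.663429 = 28.4086 kN·m.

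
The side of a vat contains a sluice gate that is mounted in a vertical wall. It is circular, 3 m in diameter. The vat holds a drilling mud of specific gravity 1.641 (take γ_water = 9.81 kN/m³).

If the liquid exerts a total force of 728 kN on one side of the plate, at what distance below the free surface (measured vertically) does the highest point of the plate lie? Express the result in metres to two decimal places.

d_top ≈ 4.90 m

γ = 1.641 × 9.81 = 16.09821 kN/m³.
A = π(1.5)² = 7.06858 m².
From F = γ·h_c·A, the centroid depth is h_c = 728/(16.09821 × 7.06858) = 6.39767 m.
The centroid is at the centre, 1.5 m below the top of the plate, so the highest point sits at h_top = 6.39767 − 1.5 = 4.89767 m below the surface.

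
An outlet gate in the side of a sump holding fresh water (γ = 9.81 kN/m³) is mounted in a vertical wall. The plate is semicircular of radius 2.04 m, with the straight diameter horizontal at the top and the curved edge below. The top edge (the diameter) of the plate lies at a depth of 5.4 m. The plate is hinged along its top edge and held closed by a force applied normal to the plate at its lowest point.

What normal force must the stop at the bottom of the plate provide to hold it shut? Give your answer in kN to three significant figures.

P ≈ 180 kN

γ = 9.81 kN/m³.
The centroid of a semicircle lies 4r/(3π) = 0.865803 m from the diameter, here below the top edge, so the centroid depth is h_c = 5.4 + 0.865803 = 6.2658 m.
A = πr²/2 = π × 2.04²/2 = 6.53703 m².
Resultant F = γ·h_c·A = 9.81 × 6.2658 × 6.53703 = 401.815 kN.
I_c = (π/8 − 8/(9π))·r⁴ = 0.109757 × 2.04⁴ = 1.90087 m⁴.
Centre of pressure: y_p = y_c + I_c/(y_c·A) = 6.2658 + 1.90087/(6.2658 × 6.53703) = 6.2658 + 0.0464083 = 6.31221 m along the plane.
The resultant acts 0.865803 + 0.0464083 = 0.912211 m (along the plate) below the hinge at the top edge, so the moment about the hinge is M = F × 0.912211 = 401.815 × 0.912211 = 366.54 kN·m.
A normal force at the bottom, 2.04 m from the hinge, must supply this moment: P = 366.54/2.04 = 179.676 kN.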